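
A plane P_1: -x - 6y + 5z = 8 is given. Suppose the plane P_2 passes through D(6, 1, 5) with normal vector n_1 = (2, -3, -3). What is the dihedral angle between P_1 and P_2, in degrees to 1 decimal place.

88.4

P_2: n_1·r = n_1·D gives 2x - 3y - 3z = -6.
cos θ = |n₁·n₂| / (|n₁||n₂|) = |1| / (√62 · √22).
θ = arccos(0.02708) ≈ 88.4°.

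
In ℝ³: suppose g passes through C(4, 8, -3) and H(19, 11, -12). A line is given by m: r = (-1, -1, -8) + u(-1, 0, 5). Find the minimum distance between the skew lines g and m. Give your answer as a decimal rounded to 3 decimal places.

7.439

A direction vector for g is H − C = (15, 3, -9).
Common perpendicular direction n = (15, 3, -9) × (-1, 0, 5) = (15, -66, 3).
With w = (-1, -1, -8) − (4, 8, -3) = (-5, -9, -5), w · n = 504.
Distance = |w · n| / |n| = |504| / √4590 ≈ 7.439.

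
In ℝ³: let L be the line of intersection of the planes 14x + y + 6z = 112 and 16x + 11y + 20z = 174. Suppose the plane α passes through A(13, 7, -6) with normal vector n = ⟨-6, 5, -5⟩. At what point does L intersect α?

(8, 6, -1)

Direction of L: (14, 1, 6) × (16, 11, 20) = (-46, -184, 138).
A point on L: solving the two plane equations with x = 7 gives (7, 2, 2).
α: n·r = n·A gives -6x + 5y - 5z = -13.
Substitute r = (7, 2, 2) + t(-46, -184, 138) into the plane: -42 + (-1334)t = -13, so t = -1/46.
Intersection: (7, 2, 2) + (-1/46)·(-46, -184, 138) = (8, 6, -1).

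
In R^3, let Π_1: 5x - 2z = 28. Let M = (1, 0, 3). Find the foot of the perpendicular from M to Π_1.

(6, 0, 1)

Foot = M − λn with λ = (n·M − d)/|n|² = (-1 − 28)/29 = -1.
Foot = (1, 0, 3) − (-1)·(5, 0, -2) = (6, 0, 1).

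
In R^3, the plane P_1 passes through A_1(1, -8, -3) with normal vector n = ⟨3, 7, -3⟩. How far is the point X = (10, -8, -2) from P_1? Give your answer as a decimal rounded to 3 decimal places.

P_1: n·r = n·A_1 gives 3x + 7y - 3z = -44.
n·X − d = (3)·(10) + (7)·(-8) + (-3)·(-2) − (-44) = 24; |n| = √67.
Distance = |24| / √67 = 24/√67 ≈ 2.932.

2.932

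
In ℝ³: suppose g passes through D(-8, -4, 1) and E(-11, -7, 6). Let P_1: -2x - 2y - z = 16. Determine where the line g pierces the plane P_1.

A direction vector for g is E − D = (-3, -3, 5).
Substitute r = (-8, -4, 1) + t(-3, -3, 5) into the plane: 23 + 7t = 16, so t = -1.
Intersection: (-8, -4, 1) + (-1)·(-3, -3, 5) = (-5, -1, -4).

(-5, -1, -4)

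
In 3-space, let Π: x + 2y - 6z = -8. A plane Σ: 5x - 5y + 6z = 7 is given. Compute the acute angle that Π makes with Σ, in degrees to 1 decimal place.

46.3

cos θ = |n₁·n₂| / (|n₁||n₂|) = |-41| / (√41 · √86).
θ = arccos(0.69047) ≈ 46.3°.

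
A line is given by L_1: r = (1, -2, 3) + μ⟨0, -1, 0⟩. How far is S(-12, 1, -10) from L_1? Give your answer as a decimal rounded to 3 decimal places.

Taking (1, -2, 3) on L_1 with direction v = (0, -1, 0): w = S − (1, -2, 3) = (-13, 3, -13), and w × v = (-13, 0, 13).
Distance = |w × v| / |v| = √338 / √1 ≈ 18.385.

18.385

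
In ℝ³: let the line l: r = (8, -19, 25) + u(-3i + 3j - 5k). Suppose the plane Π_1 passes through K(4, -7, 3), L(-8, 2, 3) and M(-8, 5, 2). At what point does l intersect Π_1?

(-4, -7, 5)

KL = (-12, 9, 0), KM = (-12, 12, -1); a normal to Π_1 is KL × KM = (-9, -12, -36).
Using K: Π_1 has equation -9x - 12y - 36z = -60.
Substitute r = (8, -19, 25) + t(-3, 3, -5) into the plane: -744 + 171t = -60, so t = 4.
Intersection: (8, -19, 25) + 4·(-3, 3, -5) = (-4, -7, 5).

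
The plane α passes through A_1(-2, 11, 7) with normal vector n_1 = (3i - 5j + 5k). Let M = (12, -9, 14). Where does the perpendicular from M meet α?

α: n_1·r = n_1·A_1 gives 3x - 5y + 5z = -26.
Foot = M − λn with λ = (n·M − d)/|n|² = (151 − (-26))/59 = 3.
Foot = (12, -9, 14) − 3·(3, -5, 5) = (3, 6, -1).

(3, 6, -1)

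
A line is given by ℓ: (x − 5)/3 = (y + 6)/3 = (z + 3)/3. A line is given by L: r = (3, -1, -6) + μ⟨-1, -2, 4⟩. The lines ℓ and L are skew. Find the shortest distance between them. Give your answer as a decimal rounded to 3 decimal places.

ℓ has direction (3, 3, 3) through (5, -6, -3).
Common perpendicular direction n = (3, 3, 3) × (-1, -2, 4) = (18, -15, -3).
With w = (3, -1, -6) − (5, -6, -3) = (-2, 5, -3), w · n = -102.
Distance = |w · n| / |n| = |-102| / √558 ≈ 4.318.

4.318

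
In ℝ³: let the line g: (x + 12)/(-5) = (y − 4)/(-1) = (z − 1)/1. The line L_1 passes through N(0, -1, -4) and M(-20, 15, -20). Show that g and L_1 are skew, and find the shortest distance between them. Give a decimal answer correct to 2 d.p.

7.07

g has direction (-5, -1, 1) through (-12, 4, 1).
A direction vector for L_1 is M − N = (-20, 16, -16).
Common perpendicular direction n = (-5, -1, 1) × (-20, 16, -16) = (0, -100, -100).
With w = (0, -1, -4) − (-12, 4, 1) = (12, -5, -5), w · n = 1000.
Since n ≠ 0 the lines are not parallel, and w · n = 1000 ≠ 0 so they do not intersect; hence they are skew.
Distance = |w · n| / |n| = |1000| / √20000 ≈ 7.07.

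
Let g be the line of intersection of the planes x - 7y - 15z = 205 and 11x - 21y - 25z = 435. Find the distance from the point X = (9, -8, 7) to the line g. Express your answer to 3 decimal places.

18.199

Direction of g: (1, -7, -15) × (11, -21, -25) = (-140, -140, 56).
A point on g: solving the two plane equations with x = 0 gives (0, -10, -9).
Taking (0, -10, -9) on g with direction v = (-140, -140, 56): w = X − (0, -10, -9) = (9, 2, 16), and w × v = (2352, -2744, -980).
Distance = |w × v| / |v| = √14021840 / √42336 ≈ 18.199.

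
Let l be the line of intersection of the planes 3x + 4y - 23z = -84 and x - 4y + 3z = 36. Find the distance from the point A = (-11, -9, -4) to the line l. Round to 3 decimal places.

4.936

Direction of l: (3, 4, -23) × (1, -4, 3) = (-80, -32, -16).
A point on l: solving the two plane equations with x = -12 gives (-12, -12, 0).
Taking (-12, -12, 0) on l with direction v = (-80, -32, -16): w = A − (-12, -12, 0) = (1, 3, -4), and w × v = (-176, 336, 208).
Distance = |w × v| / |v| = √187136 / √7680 ≈ 4.936.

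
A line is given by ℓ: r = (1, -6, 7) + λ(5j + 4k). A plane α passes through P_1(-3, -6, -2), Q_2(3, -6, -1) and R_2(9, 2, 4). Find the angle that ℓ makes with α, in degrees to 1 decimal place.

P_1Q_2 = (6, 0, 1), P_1R_2 = (12, 8, 6); a normal to α is P_1Q_2 × P_1R_2 = (-8, -24, 48).
Using P_1: α has equation -8x - 24y + 48z = 72.
sin θ = |n·v| / (|n||v|) = |72| / (√2944 · √41) = 0.20724.
θ ≈ 12.0°.

12.0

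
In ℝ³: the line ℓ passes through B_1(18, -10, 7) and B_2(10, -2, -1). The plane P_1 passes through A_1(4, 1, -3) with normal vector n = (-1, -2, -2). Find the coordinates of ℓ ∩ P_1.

(6, 2, -5)

A direction vector for ℓ is B_2 − B_1 = (-8, 8, -8).
P_1: n·r = n·A_1 gives -x - 2y - 2z = 0.
Substitute r = (18, -10, 7) + t(-8, 8, -8) into the plane: -12 + 8t = 0, so t = 3/2.
Intersection: (18, -10, 7) + (3/2)·(-8, 8, -8) = (6, 2, -5).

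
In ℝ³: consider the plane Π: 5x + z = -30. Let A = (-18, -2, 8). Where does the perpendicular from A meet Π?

Foot = A − λn with λ = (n·A − d)/|n|² = (-82 − (-30))/26 = -2.
Foot = (-18, -2, 8) − (-2)·(5, 0, 1) = (-8, -2, 10).

(-8, -2, 10)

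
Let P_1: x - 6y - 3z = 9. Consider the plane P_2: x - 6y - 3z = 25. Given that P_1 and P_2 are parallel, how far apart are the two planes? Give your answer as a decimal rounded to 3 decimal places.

Same normal n = (1, -6, -3) with |n| = √46; distance = |9 − 25| / |n| = 16/√46 ≈ 2.359.

2.359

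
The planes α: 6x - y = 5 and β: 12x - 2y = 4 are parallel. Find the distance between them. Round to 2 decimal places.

0.49

Rescale β by 1/2: 6x - y = 2. Then distance = |5 − 2| / √37 ≈ 0.49.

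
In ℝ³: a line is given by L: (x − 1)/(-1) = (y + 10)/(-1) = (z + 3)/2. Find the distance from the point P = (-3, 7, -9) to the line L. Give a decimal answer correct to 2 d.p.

L has direction (-1, -1, 2) through (1, -10, -3).
Taking (1, -10, -3) on L with direction v = (-1, -1, 2): w = P − (1, -10, -3) = (-4, 17, -6), and w × v = (28, 14, 21).
Distance = |w × v| / |v| = √1421 / √6 ≈ 15.39.

15.39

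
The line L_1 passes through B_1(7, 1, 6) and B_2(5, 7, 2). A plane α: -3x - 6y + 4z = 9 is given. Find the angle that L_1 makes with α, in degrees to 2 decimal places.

51.91

A direction vector for L_1 is B_2 − B_1 = (-2, 6, -4).
sin θ = |n·v| / (|n||v|) = |-46| / (√61 · √56) = 0.78704.
θ ≈ 51.91°.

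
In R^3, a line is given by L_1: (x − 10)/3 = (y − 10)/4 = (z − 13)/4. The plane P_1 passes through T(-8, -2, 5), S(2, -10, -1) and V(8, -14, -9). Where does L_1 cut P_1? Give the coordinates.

(-2, -6, -3)

L_1 has direction (3, 4, 4) through (10, 10, 13).
TS = (10, -8, -6), TV = (16, -12, -14); a normal to P_1 is TS × TV = (40, 44, 8).
Using T: P_1 has equation 40x + 44y + 8z = -368.
Substitute r = (10, 10, 13) + t(3, 4, 4) into the plane: 944 + 328t = -368, so t = -4.
Intersection: (10, 10, 13) + (-4)·(3, 4, 4) = (-2, -6, -3).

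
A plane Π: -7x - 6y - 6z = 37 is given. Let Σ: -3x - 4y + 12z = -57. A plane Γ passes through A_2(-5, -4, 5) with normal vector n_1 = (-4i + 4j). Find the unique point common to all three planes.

(-1, 0, -5)

Γ: n_1·r = n_1·A_2 gives -4x + 4y = 4.
Solving the 3×3 linear system -7x - 6y - 6z = 37, -3x - 4y + 12z = -57, -4x + 4y = 4 (e.g. by elimination or Cramer's rule, determinant = 792) gives (-1, 0, -5).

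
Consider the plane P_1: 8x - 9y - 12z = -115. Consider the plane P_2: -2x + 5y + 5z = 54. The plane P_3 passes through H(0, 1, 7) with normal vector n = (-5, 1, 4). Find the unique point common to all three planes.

P_3: n·r = n·H gives -5x + y + 4z = 29.
Solving the 3×3 linear system 8x - 9y - 12z = -115, -2x + 5y + 5z = 54, -5x + y + 4z = 29 (e.g. by elimination or Cramer's rule, determinant = -3) gives (-2, 7, 3).

(-2, 7, 3)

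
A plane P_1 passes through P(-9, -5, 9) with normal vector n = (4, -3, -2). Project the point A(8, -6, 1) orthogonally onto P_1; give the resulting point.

P_1: n·r = n·P gives 4x - 3y - 2z = -39.
Foot = A − λn with λ = (n·A − d)/|n|² = (48 − (-39))/29 = 3.
Foot = (8, -6, 1) − 3·(4, -3, -2) = (-4, 3, 7).

(-4, 3, 7)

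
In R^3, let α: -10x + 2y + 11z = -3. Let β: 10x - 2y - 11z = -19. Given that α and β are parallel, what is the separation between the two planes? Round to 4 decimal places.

1.4667

Rescale β by 1/(-1): -10x + 2y + 11z = 19. Then distance = |-3 − 19| / √225 ≈ 1.4667.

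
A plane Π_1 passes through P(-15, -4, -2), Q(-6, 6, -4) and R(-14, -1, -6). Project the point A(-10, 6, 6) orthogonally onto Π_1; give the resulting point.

PQ = (9, 10, -2), PR = (1, 3, -4); a normal to Π_1 is PQ × PR = (-34, 34, 17).
Using P: Π_1 has equation -34x + 34y + 17z = 340.
Foot = A − λn with λ = (n·A − d)/|n|² = (646 − 340)/2601 = 2/17.
Foot = (-10, 6, 6) − (2/17)·(-34, 34, 17) = (-6, 2, 4).

(-6, 2, 4)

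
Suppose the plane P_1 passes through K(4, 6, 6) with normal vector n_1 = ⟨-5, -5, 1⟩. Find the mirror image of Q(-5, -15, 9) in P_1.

(25, 15, 3)

P_1: n_1·r = n_1·K gives -5x - 5y + z = -44.
λ = (n·Q − d)/|n|² = (109 − (-44))/51 = 3.
Reflection = Q − 2λn = (-5, -15, 9) − 6·(-5, -5, 1) = (25, 15, 3).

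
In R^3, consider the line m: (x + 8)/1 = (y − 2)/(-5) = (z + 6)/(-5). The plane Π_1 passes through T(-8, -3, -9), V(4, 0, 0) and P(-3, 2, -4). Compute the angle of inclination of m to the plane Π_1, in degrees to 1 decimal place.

m has direction (1, -5, -5) through (-8, 2, -6).
TV = (12, 3, 9), TP = (5, 5, 5); a normal to Π_1 is TV × TP = (-30, -15, 45).
Using T: Π_1 has equation -30x - 15y + 45z = -120.
sin θ = |n·v| / (|n||v|) = |-180| / (√3150 · √51) = 0.44909.
θ ≈ 26.7°.

26.7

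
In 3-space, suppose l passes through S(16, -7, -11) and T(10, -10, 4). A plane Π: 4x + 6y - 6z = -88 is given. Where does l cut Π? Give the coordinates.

(8, -11, 9)

A direction vector for l is T − S = (-6, -3, 15).
Substitute r = (16, -7, -11) + t(-6, -3, 15) into the plane: 88 + (-132)t = -88, so t = 4/3.
Intersection: (16, -7, -11) + (4/3)·(-6, -3, 15) = (8, -11, 9).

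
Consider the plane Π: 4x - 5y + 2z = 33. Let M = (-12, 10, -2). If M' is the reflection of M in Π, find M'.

(12, -20, 10)

λ = (n·M − d)/|n|² = (-102 − 33)/45 = -3.
Reflection = M − 2λn = (-12, 10, -2) − (-6)·(4, -5, 2) = (12, -20, 10).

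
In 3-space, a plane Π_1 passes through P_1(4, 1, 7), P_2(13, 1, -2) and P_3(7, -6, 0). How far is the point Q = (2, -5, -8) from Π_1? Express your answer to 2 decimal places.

8.90

P_1P_2 = (9, 0, -9), P_1P_3 = (3, -7, -7); a normal to Π_1 is P_1P_2 × P_1P_3 = (-63, 36, -63).
Using P_1: Π_1 has equation -63x + 36y - 63z = -657.
n·Q − d = (-63)·(2) + (36)·(-5) + (-63)·(-8) − (-657) = 855; |n| = √9234.
Distance = |855| / √9234 = 855/√9234 ≈ 8.90.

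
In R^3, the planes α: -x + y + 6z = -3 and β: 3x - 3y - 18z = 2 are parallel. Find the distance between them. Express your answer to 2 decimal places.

Rescale β by 1/(-3): -x + y + 6z = -2/3. Then distance = |-3 − (-2/3)| / √38 ≈ 0.38.

0.38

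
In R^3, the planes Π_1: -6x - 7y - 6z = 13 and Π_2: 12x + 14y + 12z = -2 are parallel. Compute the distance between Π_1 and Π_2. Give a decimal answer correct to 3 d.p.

1.091

Rescale Π_2 by 1/(-2): -6x - 7y - 6z = 1. Then distance = |13 − 1| / √121 ≈ 1.091.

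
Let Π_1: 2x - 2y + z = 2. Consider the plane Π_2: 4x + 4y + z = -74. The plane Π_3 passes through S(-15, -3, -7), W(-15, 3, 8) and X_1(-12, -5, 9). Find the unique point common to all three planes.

SW = (0, 6, 15), SX_1 = (3, -2, 16); a normal to Π_3 is SW × SX_1 = (126, 45, -18).
Using S: Π_3 has equation 126x + 45y - 18z = -1899.
Solving the 3×3 linear system 2x - 2y + z = 2, 4x + 4y + z = -74, 126x + 45y - 18z = -1899 (e.g. by elimination or Cramer's rule, determinant = -954) gives (-11, -9, 6).

(-11, -9, 6)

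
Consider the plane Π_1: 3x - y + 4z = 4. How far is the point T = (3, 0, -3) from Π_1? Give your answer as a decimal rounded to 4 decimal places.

1.3728

n·T − d = (3)·(3) + (-1)·(0) + (4)·(-3) − 4 = -7; |n| = √26.
Distance = |-7| / √26 = 7/√26 ≈ 1.3728.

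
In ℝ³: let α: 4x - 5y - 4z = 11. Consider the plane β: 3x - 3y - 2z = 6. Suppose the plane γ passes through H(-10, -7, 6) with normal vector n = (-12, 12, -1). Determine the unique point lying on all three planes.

γ: n·r = n·H gives -12x + 12y - z = 30.
Solving the 3×3 linear system 4x - 5y - 4z = 11, 3x - 3y - 2z = 6, -12x + 12y - z = 30 (e.g. by elimination or Cramer's rule, determinant = -27) gives (3, 5, -6).

(3, 5, -6)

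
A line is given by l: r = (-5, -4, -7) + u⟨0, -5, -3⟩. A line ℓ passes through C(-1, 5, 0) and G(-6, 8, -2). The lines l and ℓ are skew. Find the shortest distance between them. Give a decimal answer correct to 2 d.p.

A direction vector for ℓ is G − C = (-5, 3, -2).
Common perpendicular direction n = (0, -5, -3) × (-5, 3, -2) = (19, 15, -25).
With w = (-1, 5, 0) − (-5, -4, -7) = (4, 9, 7), w · n = 36.
Distance = |w · n| / |n| = |36| / √1211 ≈ 1.03.

1.03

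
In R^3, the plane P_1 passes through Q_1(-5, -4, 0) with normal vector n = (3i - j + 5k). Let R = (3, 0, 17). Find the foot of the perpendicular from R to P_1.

(-6, 3, 2)

P_1: n·r = n·Q_1 gives 3x - y + 5z = -11.
Foot = R − λn with λ = (n·R − d)/|n|² = (94 − (-11))/35 = 3.
Foot = (3, 0, 17) − 3·(3, -1, 5) = (-6, 3, 2).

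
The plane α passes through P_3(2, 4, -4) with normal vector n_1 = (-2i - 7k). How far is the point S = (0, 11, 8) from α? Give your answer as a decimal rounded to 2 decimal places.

α: n_1·r = n_1·P_3 gives -2x - 7z = 24.
n·S − d = (-2)·(0) + (0)·(11) + (-7)·(8) − 24 = -80; |n| = √53.
Distance = |-80| / √53 = 80/√53 ≈ 10.99.

10.99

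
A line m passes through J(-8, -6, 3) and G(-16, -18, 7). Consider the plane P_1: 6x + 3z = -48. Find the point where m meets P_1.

A direction vector for m is G − J = (-8, -12, 4).
Substitute r = (-8, -6, 3) + t(-8, -12, 4) into the plane: -39 + (-36)t = -48, so t = 1/4.
Intersection: (-8, -6, 3) + (1/4)·(-8, -12, 4) = (-10, -9, 4).

(-10, -9, 4)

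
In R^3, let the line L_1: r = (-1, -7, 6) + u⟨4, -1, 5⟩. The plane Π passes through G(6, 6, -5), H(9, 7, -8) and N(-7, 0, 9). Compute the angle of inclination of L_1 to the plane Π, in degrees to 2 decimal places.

GH = (3, 1, -3), GN = (-13, -6, 14); a normal to Π is GH × GN = (-4, -3, -5).
Using G: Π has equation -4x - 3y - 5z = -17.
sin θ = |n·v| / (|n||v|) = |-38| / (√50 · √42) = 0.82923.
θ ≈ 56.02°.

56.02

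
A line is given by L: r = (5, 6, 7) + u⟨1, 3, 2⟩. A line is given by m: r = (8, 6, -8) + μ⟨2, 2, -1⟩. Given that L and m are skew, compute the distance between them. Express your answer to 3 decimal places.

4.111

Common perpendicular direction n = (1, 3, 2) × (2, 2, -1) = (-7, 5, -4).
With w = (8, 6, -8) − (5, 6, 7) = (3, 0, -15), w · n = 39.
Distance = |w · n| / |n| = |39| / √90 ≈ 4.111.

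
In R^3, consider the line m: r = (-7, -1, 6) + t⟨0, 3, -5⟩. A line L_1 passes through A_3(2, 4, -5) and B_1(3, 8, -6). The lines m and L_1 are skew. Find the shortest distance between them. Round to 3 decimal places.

8.958

A direction vector for L_1 is B_1 − A_3 = (1, 4, -1).
Common perpendicular direction n = (0, 3, -5) × (1, 4, -1) = (17, -5, -3).
With w = (2, 4, -5) − (-7, -1, 6) = (9, 5, -11), w · n = 161.
Distance = |w · n| / |n| = |161| / √323 ≈ 8.958.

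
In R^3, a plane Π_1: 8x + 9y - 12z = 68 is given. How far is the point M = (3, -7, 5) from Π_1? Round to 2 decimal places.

9.82

n·M − d = (8)·(3) + (9)·(-7) + (-12)·(5) − 68 = -167; |n| = √289.
Distance = |-167| / √289 = 167/√289 ≈ 9.82.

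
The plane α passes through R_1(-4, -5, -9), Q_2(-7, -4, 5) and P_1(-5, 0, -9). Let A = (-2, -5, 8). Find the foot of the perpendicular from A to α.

(-7, -6, 7)

R_1Q_2 = (-3, 1, 14), R_1P_1 = (-1, 5, 0); a normal to α is R_1Q_2 × R_1P_1 = (-70, -14, -14).
Using R_1: α has equation -70x - 14y - 14z = 476.
Foot = A − λn with λ = (n·A − d)/|n|² = (98 − 476)/5292 = -1/14.
Foot = (-2, -5, 8) − (-1/14)·(-70, -14, -14) = (-7, -6, 7).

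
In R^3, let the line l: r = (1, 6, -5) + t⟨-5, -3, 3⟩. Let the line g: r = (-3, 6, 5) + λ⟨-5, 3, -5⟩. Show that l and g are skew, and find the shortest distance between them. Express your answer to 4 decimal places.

Common perpendicular direction n = (-5, -3, 3) × (-5, 3, -5) = (6, -40, -30).
With w = (-3, 6, 5) − (1, 6, -5) = (-4, 0, 10), w · n = -324.
Since n ≠ 0 the lines are not parallel, and w · n = -324 ≠ 0 so they do not intersect; hence they are skew.
Distance = |w · n| / |n| = |-324| / √2536 ≈ 6.4338.

6.4338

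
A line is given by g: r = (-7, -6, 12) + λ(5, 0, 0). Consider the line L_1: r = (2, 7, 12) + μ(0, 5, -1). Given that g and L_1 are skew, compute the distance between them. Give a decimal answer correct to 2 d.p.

2.55

Common perpendicular direction n = (5, 0, 0) × (0, 5, -1) = (0, 5, 25).
With w = (2, 7, 12) − (-7, -6, 12) = (9, 13, 0), w · n = 65.
Distance = |w · n| / |n| = |65| / √650 ≈ 2.55.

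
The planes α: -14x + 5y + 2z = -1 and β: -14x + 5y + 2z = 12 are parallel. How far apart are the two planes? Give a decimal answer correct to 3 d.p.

0.867

Same normal n = (-14, 5, 2) with |n| = √225; distance = |-1 − 12| / |n| = 13/√225 ≈ 0.867.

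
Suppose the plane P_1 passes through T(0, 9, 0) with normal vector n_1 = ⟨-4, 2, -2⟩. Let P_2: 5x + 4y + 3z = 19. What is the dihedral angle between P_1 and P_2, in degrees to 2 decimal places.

P_1: n_1·r = n_1·T gives -4x + 2y - 2z = 18.
cos θ = |n₁·n₂| / (|n₁||n₂|) = |-18| / (√24 · √50).
θ = arccos(0.51962) ≈ 58.69°.

58.69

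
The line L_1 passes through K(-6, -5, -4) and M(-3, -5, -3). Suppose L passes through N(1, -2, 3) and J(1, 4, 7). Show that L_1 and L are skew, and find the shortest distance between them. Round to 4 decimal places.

A direction vector for L_1 is M − K = (3, 0, 1).
A direction vector for L is J − N = (0, 6, 4).
Common perpendicular direction n = (3, 0, 1) × (0, 6, 4) = (-6, -12, 18).
With w = (1, -2, 3) − (-6, -5, -4) = (7, 3, 7), w · n = 48.
Since n ≠ 0 the lines are not parallel, and w · n = 48 ≠ 0 so they do not intersect; hence they are skew.
Distance = |w · n| / |n| = |48| / √504 ≈ 2.1381.

2.1381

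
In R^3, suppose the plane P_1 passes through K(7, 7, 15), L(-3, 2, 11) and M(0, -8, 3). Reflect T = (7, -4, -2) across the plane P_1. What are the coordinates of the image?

(7, -12, 8)

KL = (-10, -5, -4), KM = (-7, -15, -12); a normal to P_1 is KL × KM = (0, -92, 115).
Using K: P_1 has equation -92y + 115z = 1081.
λ = (n·T − d)/|n|² = (138 − 1081)/21689 = -1/23.
Reflection = T − 2λn = (7, -4, -2) − (-2/23)·(0, -92, 115) = (7, -12, 8).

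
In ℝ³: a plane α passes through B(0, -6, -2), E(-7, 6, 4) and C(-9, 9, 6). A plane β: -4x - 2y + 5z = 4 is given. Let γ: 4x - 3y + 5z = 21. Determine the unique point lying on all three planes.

(1, -9, -2)

BE = (-7, 12, 6), BC = (-9, 15, 8); a normal to α is BE × BC = (6, 2, 3).
Using B: α has equation 6x + 2y + 3z = -18.
Solving the 3×3 linear system 6x + 2y + 3z = -18, -4x - 2y + 5z = 4, 4x - 3y + 5z = 21 (e.g. by elimination or Cramer's rule, determinant = 170) gives (1, -9, -2).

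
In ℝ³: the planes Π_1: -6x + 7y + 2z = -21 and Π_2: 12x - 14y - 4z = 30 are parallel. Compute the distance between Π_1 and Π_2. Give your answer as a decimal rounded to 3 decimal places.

0.636

Rescale Π_2 by 1/(-2): -6x + 7y + 2z = -15. Then distance = |-21 − (-15)| / √89 ≈ 0.636.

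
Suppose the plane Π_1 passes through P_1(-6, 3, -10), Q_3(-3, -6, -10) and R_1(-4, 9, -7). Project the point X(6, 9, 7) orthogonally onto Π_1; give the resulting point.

P_1Q_3 = (3, -9, 0), P_1R_1 = (2, 6, 3); a normal to Π_1 is P_1Q_3 × P_1R_1 = (-27, -9, 36).
Using P_1: Π_1 has equation -27x - 9y + 36z = -225.
Foot = X − λn with λ = (n·X − d)/|n|² = (9 − (-225))/2106 = 1/9.
Foot = (6, 9, 7) − (1/9)·(-27, -9, 36) = (9, 10, 3).

(9, 10, 3)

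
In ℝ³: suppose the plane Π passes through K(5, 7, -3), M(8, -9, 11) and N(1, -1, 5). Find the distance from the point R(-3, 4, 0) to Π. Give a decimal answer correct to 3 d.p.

KM = (3, -16, 14), KN = (-4, -8, 8); a normal to Π is KM × KN = (-16, -80, -88).
Using K: Π has equation -16x - 80y - 88z = -376.
n·R − d = (-16)·(-3) + (-80)·(4) + (-88)·(0) − (-376) = 104; |n| = √14400.
Distance = |104| / √14400 = 104/√14400 ≈ 0.867.

0.867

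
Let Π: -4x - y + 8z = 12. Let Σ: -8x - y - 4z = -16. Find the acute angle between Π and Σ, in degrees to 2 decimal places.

cos θ = |n₁·n₂| / (|n₁||n₂|) = |1| / (√81 · √81).
θ = arccos(0.01235) ≈ 89.29°.

89.29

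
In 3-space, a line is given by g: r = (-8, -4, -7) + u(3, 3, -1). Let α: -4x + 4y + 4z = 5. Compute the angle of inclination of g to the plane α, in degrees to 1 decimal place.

sin θ = |n·v| / (|n||v|) = |-4| / (√48 · √19) = 0.13245.
θ ≈ 7.6°.

7.6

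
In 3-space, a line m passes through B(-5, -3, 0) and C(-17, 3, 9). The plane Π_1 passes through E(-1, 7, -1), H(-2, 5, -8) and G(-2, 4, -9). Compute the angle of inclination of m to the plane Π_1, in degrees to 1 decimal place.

48.6

A direction vector for m is C − B = (-12, 6, 9).
EH = (-1, -2, -7), EG = (-1, -3, -8); a normal to Π_1 is EH × EG = (-5, -1, 1).
Using E: Π_1 has equation -5x - y + z = -3.
sin θ = |n·v| / (|n||v|) = |63| / (√27 · √261) = 0.75048.
θ ≈ 48.6°.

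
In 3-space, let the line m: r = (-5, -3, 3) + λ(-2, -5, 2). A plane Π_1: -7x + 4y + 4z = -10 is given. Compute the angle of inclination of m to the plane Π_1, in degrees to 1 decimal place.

sin θ = |n·v| / (|n||v|) = |2| / (√81 · √33) = 0.03868.
θ ≈ 2.2°.

2.2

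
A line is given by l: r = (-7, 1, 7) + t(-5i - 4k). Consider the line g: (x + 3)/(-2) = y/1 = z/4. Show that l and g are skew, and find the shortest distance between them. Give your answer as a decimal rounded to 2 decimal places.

g has direction (-2, 1, 4) through (-3, 0, 0).
Common perpendicular direction n = (-5, 0, -4) × (-2, 1, 4) = (4, 28, -5).
With w = (-3, 0, 0) − (-7, 1, 7) = (4, -1, -7), w · n = 23.
Since n ≠ 0 the lines are not parallel, and w · n = 23 ≠ 0 so they do not intersect; hence they are skew.
Distance = |w · n| / |n| = |23| / √825 ≈ 0.80.

0.80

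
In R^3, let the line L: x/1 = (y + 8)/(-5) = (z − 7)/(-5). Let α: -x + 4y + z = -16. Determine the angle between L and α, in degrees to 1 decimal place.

L has direction (1, -5, -5) through (0, -8, 7).
sin θ = |n·v| / (|n||v|) = |-26| / (√18 · √51) = 0.85813.
θ ≈ 59.1°.

59.1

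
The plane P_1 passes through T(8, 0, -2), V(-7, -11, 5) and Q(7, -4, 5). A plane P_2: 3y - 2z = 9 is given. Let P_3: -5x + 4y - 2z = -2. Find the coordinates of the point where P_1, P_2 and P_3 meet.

TV = (-15, -11, 7), TQ = (-1, -4, 7); a normal to P_1 is TV × TQ = (-49, 98, 49).
Using T: P_1 has equation -49x + 98y + 49z = -490.
Solving the 3×3 linear system -49x + 98y + 49z = -490, 3y - 2z = 9, -5x + 4y - 2z = -2 (e.g. by elimination or Cramer's rule, determinant = 1617) gives (2, -1, -6).

(2, -1, -6)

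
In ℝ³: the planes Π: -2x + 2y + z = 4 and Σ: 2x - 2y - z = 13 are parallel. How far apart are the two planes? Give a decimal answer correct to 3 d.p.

Rescale Σ by 1/(-1): -2x + 2y + z = -13. Then distance = |4 − (-13)| / √9 ≈ 5.667.

5.667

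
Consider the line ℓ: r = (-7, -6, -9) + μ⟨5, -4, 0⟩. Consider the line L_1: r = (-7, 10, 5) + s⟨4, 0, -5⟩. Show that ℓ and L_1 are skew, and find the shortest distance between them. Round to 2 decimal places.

17.43

Common perpendicular direction n = (5, -4, 0) × (4, 0, -5) = (20, 25, 16).
With w = (-7, 10, 5) − (-7, -6, -9) = (0, 16, 14), w · n = 624.
Since n ≠ 0 the lines are not parallel, and w · n = 624 ≠ 0 so they do not intersect; hence they are skew.
Distance = |w · n| / |n| = |624| / √1281 ≈ 17.43.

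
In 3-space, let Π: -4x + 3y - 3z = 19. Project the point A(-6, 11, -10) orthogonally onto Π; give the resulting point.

(2, 5, -4)

Foot = A − λn with λ = (n·A − d)/|n|² = (87 − 19)/34 = 2.
Foot = (-6, 11, -10) − 2·(-4, 3, -3) = (2, 5, -4).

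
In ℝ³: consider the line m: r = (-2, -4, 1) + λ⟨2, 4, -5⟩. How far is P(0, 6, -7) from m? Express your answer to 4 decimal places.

3.3466

Taking (-2, -4, 1) on m with direction v = (2, 4, -5): w = P − (-2, -4, 1) = (2, 10, -8), and w × v = (-18, -6, -12).
Distance = |w × v| / |v| = √504 / √45 ≈ 3.3466.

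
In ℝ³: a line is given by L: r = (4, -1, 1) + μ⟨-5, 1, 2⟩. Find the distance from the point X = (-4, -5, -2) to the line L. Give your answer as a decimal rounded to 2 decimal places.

7.68

Taking (4, -1, 1) on L with direction v = (-5, 1, 2): w = X − (4, -1, 1) = (-8, -4, -3), and w × v = (-5, 31, -28).
Distance = |w × v| / |v| = √1770 / √30 ≈ 7.68.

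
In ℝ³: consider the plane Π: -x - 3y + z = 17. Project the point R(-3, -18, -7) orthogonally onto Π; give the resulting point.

(0, -9, -10)

Foot = R − λn with λ = (n·R − d)/|n|² = (50 − 17)/11 = 3.
Foot = (-3, -18, -7) − 3·(-1, -3, 1) = (0, -9, -10).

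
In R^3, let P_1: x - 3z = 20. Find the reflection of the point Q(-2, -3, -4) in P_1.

(0, -3, -10)

λ = (n·Q − d)/|n|² = (10 − 20)/10 = -1.
Reflection = Q − 2λn = (-2, -3, -4) − (-2)·(1, 0, -3) = (0, -3, -10).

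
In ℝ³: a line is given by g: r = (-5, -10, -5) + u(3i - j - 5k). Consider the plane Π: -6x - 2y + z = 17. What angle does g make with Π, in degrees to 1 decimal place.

33.7

sin θ = |n·v| / (|n||v|) = |-21| / (√41 · √35) = 0.55436.
θ ≈ 33.7°.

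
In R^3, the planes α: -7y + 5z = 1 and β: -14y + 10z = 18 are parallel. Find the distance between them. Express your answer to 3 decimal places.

Rescale β by 1/2: -7y + 5z = 9. Then distance = |1 − 9| / √74 ≈ 0.930.

0.930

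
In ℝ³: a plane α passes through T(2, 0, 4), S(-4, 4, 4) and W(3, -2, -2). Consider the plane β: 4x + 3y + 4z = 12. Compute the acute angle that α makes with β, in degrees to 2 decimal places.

52.37

TS = (-6, 4, 0), TW = (1, -2, -6); a normal to α is TS × TW = (-24, -36, 8).
Using T: α has equation -24x - 36y + 8z = -16.
cos θ = |n₁·n₂| / (|n₁||n₂|) = |-172| / (√1936 · √41).
θ = arccos(0.61050) ≈ 52.37°.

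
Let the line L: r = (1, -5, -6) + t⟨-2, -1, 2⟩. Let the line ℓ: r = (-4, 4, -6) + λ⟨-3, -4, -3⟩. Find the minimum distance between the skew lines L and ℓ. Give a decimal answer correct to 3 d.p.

Common perpendicular direction n = (-2, -1, 2) × (-3, -4, -3) = (11, -12, 5).
With w = (-4, 4, -6) − (1, -5, -6) = (-5, 9, 0), w · n = -163.
Distance = |w · n| / |n| = |-163| / √290 ≈ 9.572.

9.572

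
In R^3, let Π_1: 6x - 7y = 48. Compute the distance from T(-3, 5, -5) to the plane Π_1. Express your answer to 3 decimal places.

n·T − d = (6)·(-3) + (-7)·(5) + (0)·(-5) − 48 = -101; |n| = √85.
Distance = |-101| / √85 = 101/√85 ≈ 10.955.

10.955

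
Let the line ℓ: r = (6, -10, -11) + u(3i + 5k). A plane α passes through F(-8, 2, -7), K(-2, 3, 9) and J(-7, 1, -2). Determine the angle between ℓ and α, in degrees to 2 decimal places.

FK = (6, 1, 16), FJ = (1, -1, 5); a normal to α is FK × FJ = (21, -14, -7).
Using F: α has equation 21x - 14y - 7z = -147.
sin θ = |n·v| / (|n||v|) = |28| / (√686 · √34) = 0.18334.
θ ≈ 10.56°.

10.56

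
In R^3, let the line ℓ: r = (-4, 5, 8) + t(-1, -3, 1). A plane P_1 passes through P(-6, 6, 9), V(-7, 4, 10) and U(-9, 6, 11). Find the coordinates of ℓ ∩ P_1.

PV = (-1, -2, 1), PU = (-3, 0, 2); a normal to P_1 is PV × PU = (-4, -1, -6).
Using P: P_1 has equation -4x - y - 6z = -36.
Substitute r = (-4, 5, 8) + t(-1, -3, 1) into the plane: -37 + 1t = -36, so t = 1.
Intersection: (-4, 5, 8) + 1·(-1, -3, 1) = (-5, 2, 9).

(-5, 2, 9)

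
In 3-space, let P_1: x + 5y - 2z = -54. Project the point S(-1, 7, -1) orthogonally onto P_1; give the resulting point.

Foot = S − λn with λ = (n·S − d)/|n|² = (36 − (-54))/30 = 3.
Foot = (-1, 7, -1) − 3·(1, 5, -2) = (-4, -8, 5).

(-4, -8, 5)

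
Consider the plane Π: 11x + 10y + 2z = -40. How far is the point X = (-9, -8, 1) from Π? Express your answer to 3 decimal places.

9.133

n·X − d = (11)·(-9) + (10)·(-8) + (2)·(1) − (-40) = -137; |n| = √225.
Distance = |-137| / √225 = 137/√225 ≈ 9.133.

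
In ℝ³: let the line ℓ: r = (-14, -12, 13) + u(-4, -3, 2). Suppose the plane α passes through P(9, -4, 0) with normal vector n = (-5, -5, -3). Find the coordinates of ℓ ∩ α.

(2, 0, 5)

α: n·r = n·P gives -5x - 5y - 3z = -25.
Substitute r = (-14, -12, 13) + t(-4, -3, 2) into the plane: 91 + 29t = -25, so t = -4.
Intersection: (-14, -12, 13) + (-4)·(-4, -3, 2) = (2, 0, 5).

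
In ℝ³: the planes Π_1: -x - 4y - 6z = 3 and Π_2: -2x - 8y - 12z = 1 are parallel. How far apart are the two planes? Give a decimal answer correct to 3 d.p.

0.343

Rescale Π_2 by 1/2: -x - 4y - 6z = 1/2. Then distance = |3 − (1/2)| / √53 ≈ 0.343.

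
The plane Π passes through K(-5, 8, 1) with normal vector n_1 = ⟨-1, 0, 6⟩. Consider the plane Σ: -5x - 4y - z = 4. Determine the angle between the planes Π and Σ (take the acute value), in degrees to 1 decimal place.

88.5

Π: n_1·r = n_1·K gives -x + 6z = 11.
cos θ = |n₁·n₂| / (|n₁||n₂|) = |-1| / (√37 · √42).
θ = arccos(0.02537) ≈ 88.5°.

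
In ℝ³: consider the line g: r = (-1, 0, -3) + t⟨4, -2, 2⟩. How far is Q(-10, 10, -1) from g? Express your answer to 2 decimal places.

Taking (-1, 0, -3) on g with direction v = (4, -2, 2): w = Q − (-1, 0, -3) = (-9, 10, 2), and w × v = (24, 26, -22).
Distance = |w × v| / |v| = √1736 / √24 ≈ 8.50.

8.50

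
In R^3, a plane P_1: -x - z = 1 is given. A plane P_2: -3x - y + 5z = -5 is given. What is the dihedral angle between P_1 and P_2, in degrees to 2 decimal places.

76.17

cos θ = |n₁·n₂| / (|n₁||n₂|) = |-2| / (√2 · √35).
θ = arccos(0.23905) ≈ 76.17°.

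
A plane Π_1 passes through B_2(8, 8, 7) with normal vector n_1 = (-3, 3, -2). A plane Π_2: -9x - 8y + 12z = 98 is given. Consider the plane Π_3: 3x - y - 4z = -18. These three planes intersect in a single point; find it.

(-2, -4, 4)

Π_1: n_1·r = n_1·B_2 gives -3x + 3y - 2z = -14.
Solving the 3×3 linear system -3x + 3y - 2z = -14, -9x - 8y + 12z = 98, 3x - y - 4z = -18 (e.g. by elimination or Cramer's rule, determinant = -198) gives (-2, -4, 4).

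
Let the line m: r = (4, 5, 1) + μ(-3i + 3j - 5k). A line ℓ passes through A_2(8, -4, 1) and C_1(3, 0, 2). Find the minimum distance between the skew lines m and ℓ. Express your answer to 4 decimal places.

A direction vector for ℓ is C_1 − A_2 = (-5, 4, 1).
Common perpendicular direction n = (-3, 3, -5) × (-5, 4, 1) = (23, 28, 3).
With w = (8, -4, 1) − (4, 5, 1) = (4, -9, 0), w · n = -160.
Distance = |w · n| / |n| = |-160| / √1322 ≈ 4.4005.

4.4005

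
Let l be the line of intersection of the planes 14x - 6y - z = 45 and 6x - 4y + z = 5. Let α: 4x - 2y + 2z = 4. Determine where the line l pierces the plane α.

(6, 7, -3)

Direction of l: (14, -6, -1) × (6, -4, 1) = (-10, -20, -20).
A point on l: solving the two plane equations with x = 5 gives (5, 5, -5).
Substitute r = (5, 5, -5) + t(-10, -20, -20) into the plane: 0 + (-40)t = 4, so t = -1/10.
Intersection: (5, 5, -5) + (-1/10)·(-10, -20, -20) = (6, 7, -3).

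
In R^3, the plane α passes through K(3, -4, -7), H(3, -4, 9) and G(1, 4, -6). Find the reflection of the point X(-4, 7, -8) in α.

(4, 9, -8)

KH = (0, 0, 16), KG = (-2, 8, 1); a normal to α is KH × KG = (-128, -32, 0).
Using K: α has equation -128x - 32y = -256.
λ = (n·X − d)/|n|² = (288 − (-256))/17408 = 1/32.
Reflection = X − 2λn = (-4, 7, -8) − (1/16)·(-128, -32, 0) = (4, 9, -8).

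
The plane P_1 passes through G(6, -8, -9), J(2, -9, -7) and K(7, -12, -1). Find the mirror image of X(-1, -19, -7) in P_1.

GJ = (-4, -1, 2), GK = (1, -4, 8); a normal to P_1 is GJ × GK = (0, 34, 17).
Using G: P_1 has equation 34y + 17z = -425.
λ = (n·X − d)/|n|² = (-765 − (-425))/1445 = -4/17.
Reflection = X − 2λn = (-1, -19, -7) − (-8/17)·(0, 34, 17) = (-1, -3, 1).

(-1, -3, 1)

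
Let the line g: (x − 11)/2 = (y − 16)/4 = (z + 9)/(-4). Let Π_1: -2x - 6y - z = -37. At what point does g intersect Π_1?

g has direction (2, 4, -4) through (11, 16, -9).
Substitute r = (11, 16, -9) + t(2, 4, -4) into the plane: -109 + (-24)t = -37, so t = -3.
Intersection: (11, 16, -9) + (-3)·(2, 4, -4) = (5, 4, 3).

(5, 4, 3)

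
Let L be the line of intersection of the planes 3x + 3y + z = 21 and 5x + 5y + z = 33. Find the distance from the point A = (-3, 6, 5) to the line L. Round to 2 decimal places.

Direction of L: (3, 3, 1) × (5, 5, 1) = (-2, 2, 0).
A point on L: solving the two plane equations with x = -2 gives (-2, 8, 3).
Taking (-2, 8, 3) on L with direction v = (-2, 2, 0): w = A − (-2, 8, 3) = (-1, -2, 2), and w × v = (-4, -4, -6).
Distance = |w × v| / |v| = √68 / √8 ≈ 2.92.

2.92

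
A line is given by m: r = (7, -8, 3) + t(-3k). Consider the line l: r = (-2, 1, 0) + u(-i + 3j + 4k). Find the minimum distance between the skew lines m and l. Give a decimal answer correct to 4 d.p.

Common perpendicular direction n = (0, 0, -3) × (-1, 3, 4) = (9, 3, 0).
With w = (-2, 1, 0) − (7, -8, 3) = (-9, 9, -3), w · n = -54.
Distance = |w · n| / |n| = |-54| / √90 ≈ 5.6921.

5.6921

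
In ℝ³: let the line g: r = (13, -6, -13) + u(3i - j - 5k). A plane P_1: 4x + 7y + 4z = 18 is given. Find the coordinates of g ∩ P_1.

(1, -2, 7)

Substitute r = (13, -6, -13) + t(3, -1, -5) into the plane: -42 + (-15)t = 18, so t = -4.
Intersection: (13, -6, -13) + (-4)·(3, -1, -5) = (1, -2, 7).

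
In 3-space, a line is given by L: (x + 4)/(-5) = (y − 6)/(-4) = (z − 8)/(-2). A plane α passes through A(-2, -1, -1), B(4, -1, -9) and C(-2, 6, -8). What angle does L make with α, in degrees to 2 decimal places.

76.29

L has direction (-5, -4, -2) through (-4, 6, 8).
AB = (6, 0, -8), AC = (0, 7, -7); a normal to α is AB × AC = (56, 42, 42).
Using A: α has equation 56x + 42y + 42z = -196.
sin θ = |n·v| / (|n||v|) = |-532| / (√6664 · √45) = 0.97149.
θ ≈ 76.29°.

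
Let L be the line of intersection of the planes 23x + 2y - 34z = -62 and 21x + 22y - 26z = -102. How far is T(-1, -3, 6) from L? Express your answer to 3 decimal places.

4.162

Direction of L: (23, 2, -34) × (21, 22, -26) = (696, -116, 464).
A point on L: solving the two plane equations with x = 2 gives (2, -3, 3).
Taking (2, -3, 3) on L with direction v = (696, -116, 464): w = T − (2, -3, 3) = (-3, 0, 3), and w × v = (348, 3480, 348).
Distance = |w × v| / |v| = √12352608 / √713168 ≈ 4.162.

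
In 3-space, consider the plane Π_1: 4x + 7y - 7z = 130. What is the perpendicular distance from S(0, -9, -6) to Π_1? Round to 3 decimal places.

14.142

n·S − d = (4)·(0) + (7)·(-9) + (-7)·(-6) − 130 = -151; |n| = √114.
Distance = |-151| / √114 = 151/√114 ≈ 14.142.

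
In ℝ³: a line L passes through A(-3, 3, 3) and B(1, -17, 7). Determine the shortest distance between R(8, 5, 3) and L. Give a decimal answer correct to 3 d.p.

A direction vector for L is B − A = (4, -20, 4).
Taking (-3, 3, 3) on L with direction v = (4, -20, 4): w = R − (-3, 3, 3) = (11, 2, 0), and w × v = (8, -44, -228).
Distance = |w × v| / |v| = √53984 / √432 ≈ 11.179.

11.179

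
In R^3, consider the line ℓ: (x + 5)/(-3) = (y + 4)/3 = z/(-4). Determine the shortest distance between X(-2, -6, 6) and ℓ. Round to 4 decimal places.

2.0651

ℓ has direction (-3, 3, -4) through (-5, -4, 0).
Taking (-5, -4, 0) on ℓ with direction v = (-3, 3, -4): w = X − (-5, -4, 0) = (3, -2, 6), and w × v = (-10, -6, 3).
Distance = |w × v| / |v| = √145 / √34 ≈ 2.0651.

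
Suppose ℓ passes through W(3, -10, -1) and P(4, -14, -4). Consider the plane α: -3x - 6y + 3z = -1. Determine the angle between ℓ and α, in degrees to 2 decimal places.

18.68

A direction vector for ℓ is P − W = (1, -4, -3).
sin θ = |n·v| / (|n||v|) = |12| / (√54 · √26) = 0.32026.
θ ≈ 18.68°.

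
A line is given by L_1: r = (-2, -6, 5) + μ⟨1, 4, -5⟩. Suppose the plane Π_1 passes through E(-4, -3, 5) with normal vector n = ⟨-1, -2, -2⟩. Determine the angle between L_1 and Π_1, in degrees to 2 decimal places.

2.95

Π_1: n·r = n·E gives -x - 2y - 2z = 0.
sin θ = |n·v| / (|n||v|) = |1| / (√9 · √42) = 0.05143.
θ ≈ 2.95°.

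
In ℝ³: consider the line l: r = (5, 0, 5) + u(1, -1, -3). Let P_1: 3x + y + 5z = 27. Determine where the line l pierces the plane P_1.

Substitute r = (5, 0, 5) + t(1, -1, -3) into the plane: 40 + (-13)t = 27, so t = 1.
Intersection: (5, 0, 5) + 1·(1, -1, -3) = (6, -1, 2).

(6, -1, 2)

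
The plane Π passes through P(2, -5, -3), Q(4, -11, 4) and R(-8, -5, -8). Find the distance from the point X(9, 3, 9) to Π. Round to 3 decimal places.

11.000

PQ = (2, -6, 7), PR = (-10, 0, -5); a normal to Π is PQ × PR = (30, -60, -60).
Using P: Π has equation 30x - 60y - 60z = 540.
n·X − d = (30)·(9) + (-60)·(3) + (-60)·(9) − 540 = -990; |n| = √8100.
Distance = |-990| / √8100 = 990/√8100 ≈ 11.000.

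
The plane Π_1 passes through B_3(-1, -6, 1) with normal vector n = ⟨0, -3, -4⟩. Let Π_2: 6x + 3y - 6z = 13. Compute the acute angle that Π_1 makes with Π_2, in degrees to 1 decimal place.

Π_1: n·r = n·B_3 gives -3y - 4z = 14.
cos θ = |n₁·n₂| / (|n₁||n₂|) = |15| / (√25 · √81).
θ = arccos(0.33333) ≈ 70.5°.

70.5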